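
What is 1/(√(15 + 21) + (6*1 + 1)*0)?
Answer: ⅙ ≈ 0.16667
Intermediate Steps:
1/(√(15 + 21) + (6*1 + 1)*0) = 1/(√36 + (6 + 1)*0) = 1/(6 + 7*0) = 1/(6 + 0) = 1/6 = ⅙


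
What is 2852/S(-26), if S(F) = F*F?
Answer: 713/169 ≈ 4.2189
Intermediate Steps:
S(F) = F**2
2852/S(-26) = 2852/((-26)**2) = 2852/676 = 2852*(1/676) = 713/169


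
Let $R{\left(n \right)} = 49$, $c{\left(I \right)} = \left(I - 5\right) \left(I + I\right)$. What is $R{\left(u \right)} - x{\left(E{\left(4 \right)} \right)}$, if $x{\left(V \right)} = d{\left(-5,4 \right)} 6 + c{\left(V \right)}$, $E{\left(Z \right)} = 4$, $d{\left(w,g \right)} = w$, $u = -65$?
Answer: $87$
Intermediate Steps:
$c{\left(I \right)} = 2 I \left(-5 + I\right)$ ($c{\left(I \right)} = \left(-5 + I\right) 2 I = 2 I \left(-5 + I\right)$)
$x{\left(V \right)} = -30 + 2 V \left(-5 + V\right)$ ($x{\left(V \right)} = \left(-5\right) 6 + 2 V \left(-5 + V\right) = -30 + 2 V \left(-5 + V\right)$)
$R{\left(u \right)} - x{\left(E{\left(4 \right)} \right)} = 49 - \left(-30 + 2 \cdot 4 \left(-5 + 4\right)\right) = 49 - \left(-30 + 2 \cdot 4 \left(-1\right)\right) = 49 - \left(-30 - 8\right) = 49 - -38 = 49 + 38 = 87$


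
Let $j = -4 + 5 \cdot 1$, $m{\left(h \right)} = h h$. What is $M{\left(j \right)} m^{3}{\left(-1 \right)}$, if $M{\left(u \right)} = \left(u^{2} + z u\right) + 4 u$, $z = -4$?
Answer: $1$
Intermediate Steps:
$m{\left(h \right)} = h^{2}$
$j = 1$ ($j = -4 + 5 = 1$)
$M{\left(u \right)} = u^{2}$ ($M{\left(u \right)} = \left(u^{2} - 4 u\right) + 4 u = u^{2}$)
$M{\left(j \right)} m^{3}{\left(-1 \right)} = 1^{2} \left(\left(-1\right)^{2}\right)^{3} = 1 \cdot 1^{3} = 1 \cdot 1 = 1$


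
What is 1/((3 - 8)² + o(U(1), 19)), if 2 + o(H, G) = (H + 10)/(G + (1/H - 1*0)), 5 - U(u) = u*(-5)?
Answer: 191/4593 ≈ 0.041585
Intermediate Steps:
U(u) = 5 + 5*u (U(u) = 5 - u*(-5) = 5 - (-5)*u = 5 + 5*u)
o(H, G) = -2 + (10 + H)/(G + 1/H) (o(H, G) = -2 + (H + 10)/(G + (1/H - 1*0)) = -2 + (10 + H)/(G + (1/H + 0)) = -2 + (10 + H)/(G + 1/H))
1/((3 - 8)² + o(U(1), 19)) = 1/((3 - 8)² + (-2 + (5 + 5*1)² + 10*(5 + 5*1) - 2*19*(5 + 5*1))/(1 + 19*(5 + 5*1))) = 1/((-5)² + (-2 + (5 + 5)² + 10*(5 + 5) - 2*19*(5 + 5))/(1 + 19*(5 + 5))) = 1/(25 + (-2 + 10² + 10*10 - 2*19*10)/(1 + 19*10)) = 1/(25 + (-2 + 100 + 100 - 380)/(1 + 190)) = 1/(25 - 182/191) = 1/(4593/191) = 191/4593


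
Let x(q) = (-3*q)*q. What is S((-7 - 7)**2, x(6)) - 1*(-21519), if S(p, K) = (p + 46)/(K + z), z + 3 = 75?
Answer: 387221/18 ≈ 21512.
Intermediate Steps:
z = 72 (z = -3 + 75 = 72)
x(q) = -3*q**2
S(p, K) = (46 + p)/(72 + K) (S(p, K) = (p + 46)/(K + 72) = (46 + p)/(72 + K))
S((-7 - 7)**2, x(6)) - 1*(-21519) = (46 + (-7 - 7)**2)/(72 - 3*6**2) - 1*(-21519) = (46 + (-14)**2)/(72 - 3*36) + 21519 = (46 + 196)/(72 - 108) + 21519 = 242/(-36) + 21519 = -1/36*242 + 21519 = -121/18 + 21519 = 387221/18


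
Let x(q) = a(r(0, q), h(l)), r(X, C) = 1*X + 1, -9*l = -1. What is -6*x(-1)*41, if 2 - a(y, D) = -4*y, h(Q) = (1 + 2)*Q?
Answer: -1476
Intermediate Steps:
l = 1/9 (l = -1/9*(-1) = 1/9 ≈ 0.11111)
r(X, C) = 1 + X (r(X, C) = X + 1 = 1 + X)
h(Q) = 3*Q
a(y, D) = 2 + 4*y (a(y, D) = 2 - (-4)*y = 2 + 4*y)
x(q) = 6 (x(q) = 2 + 4*(1 + 0) = 2 + 4*1 = 2 + 4 = 6)
-6*x(-1)*41 = -6*6*41 = -36*41 = -1476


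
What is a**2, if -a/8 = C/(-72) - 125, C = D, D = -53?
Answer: 80048809/81 ≈ 9.8826e+5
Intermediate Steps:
C = -53
a = 8947/9 (a = -8*(-53/(-72) - 125) = -8*(-53*(-1/72) - 125) = -8*(53/72 - 125) = -8*(-8947/72) = 8947/9 ≈ 994.11)
a**2 = (8947/9)**2 = 80048809/81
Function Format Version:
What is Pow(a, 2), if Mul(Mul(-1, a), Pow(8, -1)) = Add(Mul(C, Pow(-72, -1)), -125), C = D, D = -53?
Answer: Rational(80048809, 81) ≈ 9.8826e+5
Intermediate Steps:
C = -53
a = Rational(8947, 9) (a = Mul(-8, Add(Mul(-53, Pow(-72, -1)), -125)) = Mul(-8, Add(Mul(-53, Rational(-1, 72)), -125)) = Mul(-8, Add(Rational(53, 72), -125)) = Mul(-8, Rational(-8947, 72)) = Rational(8947, 9) ≈ 994.11)
Pow(a, 2) = Pow(Rational(8947, 9), 2) = Rational(80048809, 81)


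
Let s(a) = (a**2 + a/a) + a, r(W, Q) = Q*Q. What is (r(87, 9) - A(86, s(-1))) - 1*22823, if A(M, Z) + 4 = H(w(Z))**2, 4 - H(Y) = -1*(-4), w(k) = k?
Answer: -22738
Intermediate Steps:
r(W, Q) = Q**2
H(Y) = 0 (H(Y) = 4 - (-1)*(-4) = 4 - 1*4 = 4 - 4 = 0)
s(a) = 1 + a + a**2 (s(a) = (a**2 + 1) + a = (1 + a**2) + a = 1 + a + a**2)
A(M, Z) = -4 (A(M, Z) = -4 + 0**2 = -4 + 0 = -4)
(r(87, 9) - A(86, s(-1))) - 1*22823 = (9**2 - 1*(-4)) - 1*22823 = (81 + 4) - 22823 = 85 - 22823 = -22738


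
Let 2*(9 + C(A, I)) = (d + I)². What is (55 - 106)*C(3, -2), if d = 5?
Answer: 459/2 ≈ 229.50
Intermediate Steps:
C(A, I) = -9 + (5 + I)²/2
(55 - 106)*C(3, -2) = (55 - 106)*(-9 + (5 - 2)²/2) = -51*(-9 + (½)*3²) = -51*(-9 + (½)*9) = -51*(-9 + 9/2) = -51*(-9/2) = 459/2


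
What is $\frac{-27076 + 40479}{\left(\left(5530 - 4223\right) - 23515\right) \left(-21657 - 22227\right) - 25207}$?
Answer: $\frac{13403}{974550665} \approx 1.3753 \cdot 10^{-5}$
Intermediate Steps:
$\frac{-27076 + 40479}{\left(\left(5530 - 4223\right) - 23515\right) \left(-21657 - 22227\right) - 25207} = \frac{13403}{\left(\left(5530 - 4223\right) - 23515\right) \left(-43884\right) - 25207} = \frac{13403}{\left(1307 - 23515\right) \left(-43884\right) - 25207} = \frac{13403}{\left(-22208\right) \left(-43884\right) - 25207} = \frac{13403}{974575872 - 25207} = \frac{13403}{974550665}$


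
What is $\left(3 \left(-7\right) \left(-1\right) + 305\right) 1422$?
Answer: $463572$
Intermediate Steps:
$\left(3 \left(-7\right) \left(-1\right) + 305\right) 1422 = \left(\left(-21\right) \left(-1\right) + 305\right) 1422 = \left(21 + 305\right) 1422 = 326 \cdot 1422 = 463572$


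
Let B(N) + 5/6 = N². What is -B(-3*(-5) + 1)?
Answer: -1531/6 ≈ -255.17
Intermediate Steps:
B(N) = -⅚ + N²
-B(-3*(-5) + 1) = -(-⅚ + (-3*(-5) + 1)²) = -(-⅚ + (15 + 1)²) = -(-⅚ + 16²) = -(-⅚ + 256) = -1*1531/6 = -1531/6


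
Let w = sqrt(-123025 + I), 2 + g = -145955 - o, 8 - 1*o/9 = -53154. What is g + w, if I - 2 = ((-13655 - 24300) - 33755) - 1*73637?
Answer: -624415 + I*sqrt(268370) ≈ -6.2442e+5 + 518.04*I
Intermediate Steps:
o = 478458 (o = 72 - 9*(-53154) = 72 + 478386 = 478458)
I = -145345 (I = 2 + (((-13655 - 24300) - 33755) - 1*73637) = 2 + ((-37955 - 33755) - 73637) = 2 + (-71710 - 73637) = 2 - 145347 = -145345)
g = -624415 (g = -2 + (-145955 - 1*478458) = -2 + (-145955 - 478458) = -2 - 624413 = -624415)
w = I*sqrt(268370) (w = sqrt(-123025 - 145345) = sqrt(-268370) = I*sqrt(268370) ≈ 518.04*I)
g + w = -624415 + I*sqrt(268370)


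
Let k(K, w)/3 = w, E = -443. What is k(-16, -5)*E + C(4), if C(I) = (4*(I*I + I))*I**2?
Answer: 7925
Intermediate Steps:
k(K, w) = 3*w
C(I) = I**2*(4*I + 4*I**2) (C(I) = (4*(I**2 + I))*I**2 = (4*(I + I**2))*I**2 = (4*I + 4*I**2)*I**2 = I**2*(4*I + 4*I**2))
k(-16, -5)*E + C(4) = (3*(-5))*(-443) + 4*4**3*(1 + 4) = -15*(-443) + 4*64*5 = 6645 + 1280 = 7925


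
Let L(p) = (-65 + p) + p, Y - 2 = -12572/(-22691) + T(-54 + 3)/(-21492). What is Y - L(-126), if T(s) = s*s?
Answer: 17308832689/54186108 ≈ 319.43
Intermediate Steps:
T(s) = s²
Y = 131836453/54186108 (Y = 2 + (-12572/(-22691) + (-54 + 3)²/(-21492)) = 2 + (-12572*(-1/22691) + (-51)²*(-1/21492)) = 2 + (12572/22691 + 2601*(-1/21492)) = 2 + (12572/22691 - 289/2388) = 2 + 23464237/54186108 = 131836453/54186108 ≈ 2.4330)
L(p) = -65 + 2*p
Y - L(-126) = 131836453/54186108 - (-65 + 2*(-126)) = 131836453/54186108 - (-65 - 252) = 131836453/54186108 - 1*(-317) = 131836453/54186108 + 317 = 17308832689/54186108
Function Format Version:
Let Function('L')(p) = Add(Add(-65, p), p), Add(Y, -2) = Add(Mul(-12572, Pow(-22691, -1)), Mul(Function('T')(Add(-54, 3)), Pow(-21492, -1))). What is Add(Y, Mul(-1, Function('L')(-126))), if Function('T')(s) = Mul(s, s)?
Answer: Rational(17308832689, 54186108) ≈ 319.43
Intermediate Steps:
Function('T')(s) = Pow(s, 2)
Y = Rational(131836453, 54186108) (Y = Add(2, Add(Mul(-12572, Pow(-22691, -1)), Mul(Pow(Add(-54, 3), 2), Pow(-21492, -1)))) = Add(2, Add(Mul(-12572, Rational(-1, 22691)), Mul(Pow(-51, 2), Rational(-1, 21492)))) = Add(2, Add(Rational(12572, 22691), Mul(2601, Rational(-1, 21492)))) = Add(2, Add(Rational(12572, 22691), Rational(-289, 2388))) = Add(2, Rational(23464237, 54186108)) = Rational(131836453, 54186108) ≈ 2.4330)
Function('L')(p) = Add(-65, Mul(2, p))
Add(Y, Mul(-1, Function('L')(-126))) = Add(Rational(131836453, 54186108), Mul(-1, Add(-65, Mul(2, -126)))) = Add(Rational(131836453, 54186108), Mul(-1, Add(-65, -252))) = Add(Rational(131836453, 54186108), Mul(-1, -317)) = Add(Rational(131836453, 54186108), 317) = Rational(17308832689, 54186108)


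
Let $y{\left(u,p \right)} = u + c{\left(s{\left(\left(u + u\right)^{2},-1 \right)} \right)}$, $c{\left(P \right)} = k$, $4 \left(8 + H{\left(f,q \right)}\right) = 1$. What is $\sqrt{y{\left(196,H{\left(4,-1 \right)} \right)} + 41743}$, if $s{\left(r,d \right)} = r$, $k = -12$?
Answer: $\sqrt{41927} \approx 204.76$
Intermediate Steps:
$H{\left(f,q \right)} = - \frac{31}{4}$ ($H{\left(f,q \right)} = -8 + \frac{1}{4} \cdot 1 = -8 + \frac{1}{4} = - \frac{31}{4}$)
$c{\left(P \right)} = -12$
$y{\left(u,p \right)} = -12 + u$ ($y{\left(u,p \right)} = u - 12 = -12 + u$)
$\sqrt{y{\left(196,H{\left(4,-1 \right)} \right)} + 41743} = \sqrt{\left(-12 + 196\right) + 41743} = \sqrt{184 + 41743} = \sqrt{41927}$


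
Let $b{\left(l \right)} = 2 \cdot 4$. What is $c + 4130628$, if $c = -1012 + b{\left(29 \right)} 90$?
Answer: $4130336$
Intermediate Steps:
$b{\left(l \right)} = 8$
$c = -292$ ($c = -1012 + 8 \cdot 90 = -1012 + 720 = -292$)
$c + 4130628 = -292 + 4130628 = 4130336$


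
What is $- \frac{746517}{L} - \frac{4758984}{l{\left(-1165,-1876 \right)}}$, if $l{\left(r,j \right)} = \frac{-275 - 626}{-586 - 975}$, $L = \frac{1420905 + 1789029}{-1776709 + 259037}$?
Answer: $- \frac{292629105082364}{37078853} \approx -7.8921 \cdot 10^{6}$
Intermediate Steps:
$L = - \frac{123459}{58372}$ ($L = \frac{3209934}{-1517672} = 3209934 \left(- \frac{1}{1517672}\right) = - \frac{123459}{58372} \approx -2.115$)
$l{\left(r,j \right)} = \frac{901}{1561}$ ($l{\left(r,j \right)} = - \frac{901}{-1561} = \left(-901\right) \left(- \frac{1}{1561}\right) = \frac{901}{1561}$)
$- \frac{746517}{L} - \frac{4758984}{l{\left(-1165,-1876 \right)}} = - \frac{746517}{- \frac{123459}{58372}} - \frac{4758984}{\frac{901}{1561}} = \left(-746517\right) \left(- \frac{58372}{123459}\right) - \frac{7428774024}{901} = \frac{14525230108}{41153} - \frac{7428774024}{901} = - \frac{292629105082364}{37078853}$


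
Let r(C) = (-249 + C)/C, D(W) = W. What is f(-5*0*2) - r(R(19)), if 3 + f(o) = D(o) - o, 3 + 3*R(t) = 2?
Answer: -751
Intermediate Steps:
R(t) = -1/3 (R(t) = -1 + (1/3)*2 = -1 + 2/3 = -1/3)
r(C) = (-249 + C)/C
f(o) = -3 (f(o) = -3 + (o - o) = -3 + 0 = -3)
f(-5*0*2) - r(R(19)) = -3 - (-249 - 1/3)/(-1/3) = -3 - (-3)*(-748)/3 = -3 - 1*748 = -3 - 748 = -751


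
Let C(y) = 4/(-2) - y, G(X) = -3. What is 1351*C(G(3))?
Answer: 1351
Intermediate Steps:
C(y) = -2 - y (C(y) = 4*(-1/2) - y = -2 - y)
1351*C(G(3)) = 1351*(-2 - 1*(-3)) = 1351*(-2 + 3) = 1351*1 = 1351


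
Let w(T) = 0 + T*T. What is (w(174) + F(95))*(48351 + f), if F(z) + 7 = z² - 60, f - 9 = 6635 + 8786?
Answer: 2502383754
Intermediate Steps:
w(T) = T² (w(T) = 0 + T² = T²)
f = 15430 (f = 9 + (6635 + 8786) = 9 + 15421 = 15430)
F(z) = -67 + z² (F(z) = -7 + (z² - 60) = -7 + (-60 + z²) = -67 + z²)
(w(174) + F(95))*(48351 + f) = (174² + (-67 + 95²))*(48351 + 15430) = (30276 + (-67 + 9025))*63781 = (30276 + 8958)*63781 = 39234*63781 = 2502383754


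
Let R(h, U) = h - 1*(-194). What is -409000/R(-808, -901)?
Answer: 204500/307 ≈ 666.12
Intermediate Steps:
R(h, U) = 194 + h (R(h, U) = h + 194 = 194 + h)
-409000/R(-808, -901) = -409000/(194 - 808) = -409000/(-614) = -409000*(-1/614) = 204500/307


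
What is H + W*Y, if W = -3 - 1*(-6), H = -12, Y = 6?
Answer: 6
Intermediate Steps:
W = 3 (W = -3 + 6 = 3)
H + W*Y = -12 + 3*6 = -12 + 18 = 6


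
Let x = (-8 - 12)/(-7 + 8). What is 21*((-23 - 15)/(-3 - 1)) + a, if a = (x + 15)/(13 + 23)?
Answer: 7177/36 ≈ 199.36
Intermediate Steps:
x = -20 (x = -20/1 = -20*1 = -20)
a = -5/36 (a = (-20 + 15)/(13 + 23) = -5/36 ≈ -0.13889)
21*((-23 - 15)/(-3 - 1)) + a = 21*((-23 - 15)/(-3 - 1)) - 5/36 = 21*(-38/(-4)) - 5/36 = 21*(-38*(-1/4)) - 5/36 = 21*(19/2) - 5/36 = 399/2 - 5/36 = 7177/36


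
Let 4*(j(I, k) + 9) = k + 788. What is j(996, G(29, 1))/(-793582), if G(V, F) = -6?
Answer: -373/1587164 ≈ -0.00023501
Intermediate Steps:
j(I, k) = 188 + k/4 (j(I, k) = -9 + (k + 788)/4 = -9 + (788 + k)/4 = -9 + (197 + k/4) = 188 + k/4)
j(996, G(29, 1))/(-793582) = (188 + (1/4)*(-6))/(-793582) = (188 - 3/2)*(-1/793582) = (373/2)*(-1/793582) = -373/1587164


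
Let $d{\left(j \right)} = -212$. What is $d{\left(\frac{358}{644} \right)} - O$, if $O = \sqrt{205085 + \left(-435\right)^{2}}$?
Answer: $-212 - \sqrt{394310} \approx -839.94$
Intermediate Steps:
$O = \sqrt{394310}$ ($O = \sqrt{205085 + 189225} = \sqrt{394310} \approx 627.94$)
$d{\left(\frac{358}{644} \right)} - O = -212 - \sqrt{394310}$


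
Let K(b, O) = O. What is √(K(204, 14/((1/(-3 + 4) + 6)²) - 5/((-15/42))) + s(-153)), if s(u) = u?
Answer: I*√6797/7 ≈ 11.778*I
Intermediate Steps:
√(K(204, 14/((1/(-3 + 4) + 6)²) - 5/((-15/42))) + s(-153)) = √((14/((1/(-3 + 4) + 6)²) - 5/((-15/42))) - 153) = √((14/((1/1 + 6)²) - 5/((-15*1/42))) - 153) = √((14/((1 + 6)²) - 5/(-5/14)) - 153) = √((14/(7²) - 5*(-14/5)) - 153) = √((14/49 + 14) - 153) = √((14*(1/49) + 14) - 153) = √((2/7 + 14) - 153) = √(100/7 - 153) = √(-971/7) = I*√6797/7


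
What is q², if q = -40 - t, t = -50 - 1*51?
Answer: 3721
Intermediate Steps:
t = -101 (t = -50 - 51 = -101)
q = 61 (q = -40 - 1*(-101) = -40 + 101 = 61)
q² = 61² = 3721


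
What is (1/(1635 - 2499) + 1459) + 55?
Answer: 1308095/864 ≈ 1514.0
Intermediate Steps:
(1/(1635 - 2499) + 1459) + 55 = (1/(-864) + 1459) + 55 = (-1/864 + 1459) + 55 = 1260575/864 + 55 = 1308095/864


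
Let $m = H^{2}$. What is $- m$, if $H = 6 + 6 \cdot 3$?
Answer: $-576$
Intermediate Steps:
$H = 24$ ($H = 6 + 18 = 24$)
$m = 576$ ($m = 24^{2} = 576$)
$- m = \left(-1\right) 576 = -576$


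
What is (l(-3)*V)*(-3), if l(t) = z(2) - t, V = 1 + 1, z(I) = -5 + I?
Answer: 0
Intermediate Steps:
V = 2
l(t) = -3 - t (l(t) = (-5 + 2) - t = -3 - t)
(l(-3)*V)*(-3) = ((-3 - 1*(-3))*2)*(-3) = ((-3 + 3)*2)*(-3) = (0*2)*(-3) = 0*(-3) = 0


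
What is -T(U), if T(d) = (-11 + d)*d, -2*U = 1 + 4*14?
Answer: -4503/4 ≈ -1125.8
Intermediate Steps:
U = -57/2 (U = -(1 + 4*14)/2 = -(1 + 56)/2 = -1/2*57 = -57/2 ≈ -28.500)
T(d) = d*(-11 + d)
-T(U) = -(-57)*(-11 - 57/2)/2 = -(-57)*(-79)/(2*2) = -1*4503/4 = -4503/4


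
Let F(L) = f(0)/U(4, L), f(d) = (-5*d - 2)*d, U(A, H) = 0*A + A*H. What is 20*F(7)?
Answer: 0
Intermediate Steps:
U(A, H) = A*H (U(A, H) = 0 + A*H = A*H)
f(d) = d*(-2 - 5*d) (f(d) = (-2 - 5*d)*d = d*(-2 - 5*d))
F(L) = 0 (F(L) = (-1*0*(2 + 5*0))/((4*L)) = (-1*0*(2 + 0))*(1/(4*L)) = (-1*0*2)*(1/(4*L)) = 0*(1/(4*L)) = 0)
20*F(7) = 20*0 = 0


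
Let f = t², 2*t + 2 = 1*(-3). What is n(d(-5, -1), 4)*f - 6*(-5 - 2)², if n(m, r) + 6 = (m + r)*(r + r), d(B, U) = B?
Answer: -763/2 ≈ -381.50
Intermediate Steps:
n(m, r) = -6 + 2*r*(m + r) (n(m, r) = -6 + (m + r)*(r + r) = -6 + (m + r)*(2*r) = -6 + 2*r*(m + r))
t = -5/2 (t = -1 + (1*(-3))/2 = -1 + (½)*(-3) = -1 - 3/2 = -5/2 ≈ -2.5000)
f = 25/4 (f = (-5/2)² = 25/4 ≈ 6.2500)
n(d(-5, -1), 4)*f - 6*(-5 - 2)² = (-6 + 2*4² + 2*(-5)*4)*(25/4) - 6*(-5 - 2)² = (-6 + 2*16 - 40)*(25/4) - 6*(-7)² = (-6 + 32 - 40)*(25/4) - 6*49 = -14*25/4 - 294 = -175/2 - 294 = -763/2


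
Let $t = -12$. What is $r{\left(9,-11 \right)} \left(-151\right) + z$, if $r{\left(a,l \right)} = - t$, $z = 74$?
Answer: $-1738$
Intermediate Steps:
$r{\left(a,l \right)} = 12$ ($r{\left(a,l \right)} = \left(-1\right) \left(-12\right) = 12$)
$r{\left(9,-11 \right)} \left(-151\right) + z = 12 \left(-151\right) + 74 = -1812 + 74 = -1738$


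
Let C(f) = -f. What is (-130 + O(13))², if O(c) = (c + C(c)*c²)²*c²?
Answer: 649806131945425156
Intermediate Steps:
O(c) = c²*(c - c³)² (O(c) = (c + (-c)*c²)²*c² = (c - c³)²*c² = c²*(c - c³)²)
(-130 + O(13))² = (-130 + 13⁴*(1 - 1*13²)²)² = (-130 + 28561*(1 - 1*169)²)² = (-130 + 28561*(1 - 169)²)² = (-130 + 28561*(-168)²)² = (-130 + 28561*28224)² = (-130 + 806105664)² = 806105534² = 649806131945425156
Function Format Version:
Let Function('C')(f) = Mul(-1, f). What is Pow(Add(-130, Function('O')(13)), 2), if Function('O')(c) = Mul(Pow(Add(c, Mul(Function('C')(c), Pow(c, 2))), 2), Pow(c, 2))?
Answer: 649806131945425156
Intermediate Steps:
Function('O')(c) = Mul(Pow(c, 2), Pow(Add(c, Mul(-1, Pow(c, 3))), 2)) (Function('O')(c) = Mul(Pow(Add(c, Mul(Mul(-1, c), Pow(c, 2))), 2), Pow(c, 2)) = Mul(Pow(Add(c, Mul(-1, Pow(c, 3))), 2), Pow(c, 2)) = Mul(Pow(c, 2), Pow(Add(c, Mul(-1, Pow(c, 3))), 2)))
Pow(Add(-130, Function('O')(13)), 2) = Pow(Add(-130, Mul(Pow(13, 4), Pow(Add(1, Mul(-1, Pow(13, 2))), 2))), 2) = Pow(Add(-130, Mul(28561, Pow(Add(1, Mul(-1, 169)), 2))), 2) = Pow(Add(-130, Mul(28561, Pow(Add(1, -169), 2))), 2) = Pow(Add(-130, Mul(28561, Pow(-168, 2))), 2) = Pow(Add(-130, Mul(28561, 28224)), 2) = Pow(Add(-130, 806105664), 2) = Pow(806105534, 2) = 649806131945425156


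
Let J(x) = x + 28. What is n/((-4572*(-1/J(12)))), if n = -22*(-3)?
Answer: 220/381 ≈ 0.57743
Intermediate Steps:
J(x) = 28 + x
n = 66
n/((-4572*(-1/J(12)))) = 66/((-4572*(-1/(28 + 12)))) = 66/((-4572/((-1*40)))) = 66/((-4572/(-40))) = 66/((-4572*(-1/40))) = 66/(1143/10) = 66*(10/1143) = 220/381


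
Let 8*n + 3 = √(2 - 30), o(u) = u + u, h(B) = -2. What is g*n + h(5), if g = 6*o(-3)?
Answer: 23/2 - 9*I*√7 ≈ 11.5 - 23.812*I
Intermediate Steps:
o(u) = 2*u
g = -36 (g = 6*(2*(-3)) = 6*(-6) = -36)
n = -3/8 + I*√7/4 (n = -3/8 + √(2 - 30)/8 = -3/8 + √(-28)/8 = -3/8 + (2*I*√7)/8 = -3/8 + I*√7/4 ≈ -0.375 + 0.66144*I)
g*n + h(5) = -36*(-3/8 + I*√7/4) - 2 = (27/2 - 9*I*√7) - 2 = 23/2 - 9*I*√7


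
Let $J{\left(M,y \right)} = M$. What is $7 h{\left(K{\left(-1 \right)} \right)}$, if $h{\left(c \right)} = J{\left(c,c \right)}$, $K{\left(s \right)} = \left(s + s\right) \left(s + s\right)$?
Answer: $28$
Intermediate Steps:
$K{\left(s \right)} = 4 s^{2}$ ($K{\left(s \right)} = 2 s 2 s = 4 s^{2}$)
$h{\left(c \right)} = c$
$7 h{\left(K{\left(-1 \right)} \right)} = 7 \cdot 4 \left(-1\right)^{2} = 7 \cdot 4 \cdot 1 = 7 \cdot 4 = 28$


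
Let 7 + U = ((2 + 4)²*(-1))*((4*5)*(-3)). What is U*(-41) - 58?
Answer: -88331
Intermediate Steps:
U = 2153 (U = -7 + ((2 + 4)²*(-1))*((4*5)*(-3)) = -7 + (6²*(-1))*(20*(-3)) = -7 + (36*(-1))*(-60) = -7 - 36*(-60) = -7 + 2160 = 2153)
U*(-41) - 58 = 2153*(-41) - 58 = -88273 - 58 = -88331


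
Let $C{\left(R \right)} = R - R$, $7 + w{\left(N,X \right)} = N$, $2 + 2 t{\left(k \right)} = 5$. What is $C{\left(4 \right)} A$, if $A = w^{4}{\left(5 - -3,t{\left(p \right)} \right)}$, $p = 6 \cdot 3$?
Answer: $0$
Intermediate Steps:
$p = 18$
$t{\left(k \right)} = \frac{3}{2}$ ($t{\left(k \right)} = -1 + \frac{1}{2} \cdot 5 = -1 + \frac{5}{2} = \frac{3}{2}$)
$w{\left(N,X \right)} = -7 + N$
$C{\left(R \right)} = 0$
$A = 1$ ($A = \left(-7 + \left(5 - -3\right)\right)^{4} = \left(-7 + \left(5 + 3\right)\right)^{4} = \left(-7 + 8\right)^{4} = 1^{4} = 1$)
$C{\left(4 \right)} A = 0 \cdot 1 = 0$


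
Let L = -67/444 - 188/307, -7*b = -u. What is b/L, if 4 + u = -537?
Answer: 73742628/728287 ≈ 101.25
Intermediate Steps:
u = -541 (u = -4 - 537 = -541)
b = -541/7 (b = -(-1)*(-541)/7 = -⅐*541 = -541/7 ≈ -77.286)
L = -104041/136308 (L = -67*1/444 - 188*1/307 = -67/444 - 188/307 = -104041/136308 ≈ -0.76328)
b/L = -541/(7*(-104041/136308)) = -541/7*(-136308/104041) = 73742628/728287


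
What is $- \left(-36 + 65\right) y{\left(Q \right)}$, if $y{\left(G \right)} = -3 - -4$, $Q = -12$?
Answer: $-29$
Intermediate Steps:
$y{\left(G \right)} = 1$ ($y{\left(G \right)} = -3 + 4 = 1$)
$- \left(-36 + 65\right) y{\left(Q \right)} = - \left(-36 + 65\right) 1 = - 29 \cdot 1 = \left(-1\right) 29 = -29$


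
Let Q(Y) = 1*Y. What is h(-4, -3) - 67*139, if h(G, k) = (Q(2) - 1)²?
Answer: -9312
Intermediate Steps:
Q(Y) = Y
h(G, k) = 1 (h(G, k) = (2 - 1)² = 1² = 1)
h(-4, -3) - 67*139 = 1 - 67*139 = 1 - 9313 = -9312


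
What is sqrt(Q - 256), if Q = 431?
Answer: 5*sqrt(7) ≈ 13.229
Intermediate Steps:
sqrt(Q - 256) = sqrt(431 - 256) = sqrt(175) = 5*sqrt(7)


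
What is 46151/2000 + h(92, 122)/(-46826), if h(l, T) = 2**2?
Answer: 1080529363/46826000 ≈ 23.075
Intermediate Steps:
h(l, T) = 4
46151/2000 + h(92, 122)/(-46826) = 46151/2000 + 4/(-46826) = 46151*(1/2000) + 4*(-1/46826) = 46151/2000 - 2/23413 = 1080529363/46826000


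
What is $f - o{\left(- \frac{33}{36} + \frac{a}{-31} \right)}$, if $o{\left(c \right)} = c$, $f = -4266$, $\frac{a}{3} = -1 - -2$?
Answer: $- \frac{1586575}{372} \approx -4265.0$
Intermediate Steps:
$a = 3$ ($a = 3 \left(-1 - -2\right) = 3 \left(-1 + 2\right) = 3 \cdot 1 = 3$)
$f - o{\left(- \frac{33}{36} + \frac{a}{-31} \right)} = -4266 - \left(- \frac{33}{36} + \frac{3}{-31}\right) = -4266 - \left(\left(-33\right) \frac{1}{36} + 3 \left(- \frac{1}{31}\right)\right) = -4266 - \left(- \frac{11}{12} - \frac{3}{31}\right) = -4266 - - \frac{377}{372} = -4266 + \frac{377}{372} = - \frac{1586575}{372}$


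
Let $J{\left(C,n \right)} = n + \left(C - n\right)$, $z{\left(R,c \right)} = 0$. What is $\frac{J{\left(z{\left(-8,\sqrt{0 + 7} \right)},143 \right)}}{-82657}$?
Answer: $0$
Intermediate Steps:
$J{\left(C,n \right)} = C$
$\frac{J{\left(z{\left(-8,\sqrt{0 + 7} \right)},143 \right)}}{-82657} = \frac{0}{-82657} = 0 \left(- \frac{1}{82657}\right) = 0$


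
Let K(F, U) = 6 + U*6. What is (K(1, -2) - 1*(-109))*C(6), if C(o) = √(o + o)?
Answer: 206*√3 ≈ 356.80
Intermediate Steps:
C(o) = √2*√o (C(o) = √(2*o) = √2*√o)
K(F, U) = 6 + 6*U
(K(1, -2) - 1*(-109))*C(6) = ((6 + 6*(-2)) - 1*(-109))*(√2*√6) = ((6 - 12) + 109)*(2*√3) = (-6 + 109)*(2*√3) = 103*(2*√3) = 206*√3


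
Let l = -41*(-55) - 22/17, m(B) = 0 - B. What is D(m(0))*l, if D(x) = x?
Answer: 0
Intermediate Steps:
m(B) = -B
l = 38313/17 (l = 2255 - 22*1/17 = 2255 - 22/17 = 38313/17 ≈ 2253.7)
D(m(0))*l = -1*0*(38313/17) = 0*(38313/17) = 0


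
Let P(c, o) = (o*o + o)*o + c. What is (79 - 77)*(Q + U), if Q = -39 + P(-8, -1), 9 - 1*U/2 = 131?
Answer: -582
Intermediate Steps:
U = -244 (U = 18 - 2*131 = 18 - 262 = -244)
P(c, o) = c + o*(o + o²) (P(c, o) = (o² + o)*o + c = (o + o²)*o + c = o*(o + o²) + c = c + o*(o + o²))
Q = -47 (Q = -39 + (-8 + (-1)² + (-1)³) = -39 + (-8 + 1 - 1) = -39 - 8 = -47)
(79 - 77)*(Q + U) = (79 - 77)*(-47 - 244) = 2*(-291) = -582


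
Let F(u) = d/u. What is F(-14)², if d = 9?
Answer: 81/196 ≈ 0.41327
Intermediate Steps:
F(u) = 9/u
F(-14)² = (9/(-14))² = (9*(-1/14))² = (-9/14)² = 81/196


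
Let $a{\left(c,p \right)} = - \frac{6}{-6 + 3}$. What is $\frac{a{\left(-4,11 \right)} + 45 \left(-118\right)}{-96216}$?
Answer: $\frac{1327}{24054} \approx 0.055168$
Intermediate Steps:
$a{\left(c,p \right)} = 2$ ($a{\left(c,p \right)} = - \frac{6}{-3} = \left(-6\right) \left(- \frac{1}{3}\right) = 2$)
$\frac{a{\left(-4,11 \right)} + 45 \left(-118\right)}{-96216} = \frac{2 + 45 \left(-118\right)}{-96216} = \left(2 - 5310\right) \left(- \frac{1}{96216}\right) = \left(-5308\right) \left(- \frac{1}{96216}\right) = \frac{1327}{24054}$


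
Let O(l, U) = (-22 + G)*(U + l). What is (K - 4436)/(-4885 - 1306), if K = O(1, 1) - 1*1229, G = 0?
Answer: 5709/6191 ≈ 0.92214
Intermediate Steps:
O(l, U) = -22*U - 22*l (O(l, U) = (-22 + 0)*(U + l) = -22*(U + l) = -22*U - 22*l)
K = -1273 (K = (-22*1 - 22*1) - 1*1229 = (-22 - 22) - 1229 = -44 - 1229 = -1273)
(K - 4436)/(-4885 - 1306) = (-1273 - 4436)/(-4885 - 1306) = -5709/(-6191) = -5709*(-1/6191) = 5709/6191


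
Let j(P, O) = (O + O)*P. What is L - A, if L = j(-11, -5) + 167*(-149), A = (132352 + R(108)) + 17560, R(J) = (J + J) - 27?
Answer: -174874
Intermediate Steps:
j(P, O) = 2*O*P (j(P, O) = (2*O)*P = 2*O*P)
R(J) = -27 + 2*J (R(J) = 2*J - 27 = -27 + 2*J)
A = 150101 (A = (132352 + (-27 + 2*108)) + 17560 = (132352 + (-27 + 216)) + 17560 = (132352 + 189) + 17560 = 132541 + 17560 = 150101)
L = -24773 (L = 2*(-5)*(-11) + 167*(-149) = 110 - 24883 = -24773)
L - A = -24773 - 1*150101 = -24773 - 150101 = -174874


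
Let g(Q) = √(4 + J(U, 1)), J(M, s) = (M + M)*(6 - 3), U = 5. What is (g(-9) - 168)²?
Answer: (168 - √34)² ≈ 26299.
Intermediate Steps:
J(M, s) = 6*M (J(M, s) = (2*M)*3 = 6*M)
g(Q) = √34 (g(Q) = √(4 + 6*5) = √(4 + 30) = √34)
(g(-9) - 168)² = (√34 - 168)² = (-168 + √34)²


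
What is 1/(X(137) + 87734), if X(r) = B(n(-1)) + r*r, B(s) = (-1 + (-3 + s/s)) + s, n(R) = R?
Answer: 1/106499 ≈ 9.3898e-6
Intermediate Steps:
B(s) = -3 + s (B(s) = (-1 + (-3 + 1)) + s = (-1 - 2) + s = -3 + s)
X(r) = -4 + r² (X(r) = (-3 - 1) + r*r = -4 + r²)
1/(X(137) + 87734) = 1/((-4 + 137²) + 87734) = 1/((-4 + 18769) + 87734) = 1/(18765 + 87734) = 1/106499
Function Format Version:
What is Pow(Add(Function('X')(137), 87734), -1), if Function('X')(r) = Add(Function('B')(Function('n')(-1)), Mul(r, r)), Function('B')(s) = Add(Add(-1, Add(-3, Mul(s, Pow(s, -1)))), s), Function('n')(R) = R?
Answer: Rational(1, 106499) ≈ 9.3898e-6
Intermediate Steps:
Function('B')(s) = Add(-3, s) (Function('B')(s) = Add(Add(-1, Add(-3, 1)), s) = Add(Add(-1, -2), s) = Add(-3, s))
Function('X')(r) = Add(-4, Pow(r, 2)) (Function('X')(r) = Add(Add(-3, -1), Mul(r, r)) = Add(-4, Pow(r, 2)))
Pow(Add(Function('X')(137), 87734), -1) = Pow(Add(Add(-4, Pow(137, 2)), 87734), -1) = Pow(Add(Add(-4, 18769), 87734), -1) = Pow(Add(18765, 87734), -1) = Pow(106499, -1) = Rational(1, 106499)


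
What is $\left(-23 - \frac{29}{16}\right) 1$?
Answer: $- \frac{397}{16} \approx -24.813$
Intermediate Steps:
$\left(-23 - \frac{29}{16}\right) 1 = \left(- \frac{397}{16}\right) 1 = - \frac{397}{16}$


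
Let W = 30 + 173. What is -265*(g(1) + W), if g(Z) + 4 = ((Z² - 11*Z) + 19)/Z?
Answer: -55120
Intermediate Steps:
W = 203
g(Z) = -4 + (19 + Z² - 11*Z)/Z (g(Z) = -4 + ((Z² - 11*Z) + 19)/Z = -4 + (19 + Z² - 11*Z)/Z)
-265*(g(1) + W) = -265*((-15 + 1 + 19/1) + 203) = -265*((-15 + 1 + 19*1) + 203) = -265*((-15 + 1 + 19) + 203) = -265*(5 + 203) = -265*208 = -55120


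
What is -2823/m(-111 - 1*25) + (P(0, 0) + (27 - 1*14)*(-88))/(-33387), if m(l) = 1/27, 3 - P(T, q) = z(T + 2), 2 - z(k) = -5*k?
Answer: -2544789374/33387 ≈ -76221.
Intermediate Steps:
z(k) = 2 + 5*k (z(k) = 2 - (-5)*k = 2 + 5*k)
P(T, q) = -9 - 5*T (P(T, q) = 3 - (2 + 5*(T + 2)) = 3 - (2 + 5*(2 + T)) = 3 - (2 + (10 + 5*T)) = 3 - (12 + 5*T) = 3 + (-12 - 5*T) = -9 - 5*T)
m(l) = 1/27
-2823/m(-111 - 1*25) + (P(0, 0) + (27 - 1*14)*(-88))/(-33387) = -2823/1/27 + ((-9 - 5*0) + (27 - 1*14)*(-88))/(-33387) = -2823*27 + ((-9 + 0) + (27 - 14)*(-88))*(-1/33387) = -76221 + (-9 + 13*(-88))*(-1/33387) = -76221 + (-9 - 1144)*(-1/33387) = -76221 - 1153*(-1/33387) = -76221 + 1153/33387 = -2544789374/33387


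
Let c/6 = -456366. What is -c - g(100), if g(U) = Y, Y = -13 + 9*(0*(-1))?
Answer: 2738209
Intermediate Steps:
c = -2738196 (c = 6*(-456366) = -2738196)
Y = -13 (Y = -13 + 9*0 = -13 + 0 = -13)
g(U) = -13
-c - g(100) = -1*(-2738196) - 1*(-13) = 2738196 + 13 = 2738209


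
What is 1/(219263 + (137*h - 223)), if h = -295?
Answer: 1/178625 ≈ 5.5983e-6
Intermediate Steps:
1/(219263 + (137*h - 223)) = 1/(219263 + (137*(-295) - 223)) = 1/(219263 + (-40415 - 223)) = 1/(219263 - 40638) = 1/178625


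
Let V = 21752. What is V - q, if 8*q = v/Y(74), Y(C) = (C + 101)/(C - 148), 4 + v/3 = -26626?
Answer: 1227047/70 ≈ 17529.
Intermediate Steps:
v = -79890 (v = -12 + 3*(-26626) = -12 - 79878 = -79890)
Y(C) = (101 + C)/(-148 + C)
q = 295593/70 (q = (-79890*(-148 + 74)/(101 + 74))/8 = (-79890/(175/(-74)))/8 = (-79890/((-1/74*175)))/8 = (-79890/(-175/74))/8 = (-79890*(-74/175))/8 = (1/8)*(1182372/35) = 295593/70 ≈ 4222.8)
V - q = 21752 - 1*295593/70 = 21752 - 295593/70 = 1227047/70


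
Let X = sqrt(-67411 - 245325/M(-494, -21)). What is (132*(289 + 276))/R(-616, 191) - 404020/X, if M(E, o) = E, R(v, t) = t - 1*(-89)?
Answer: 3729/14 + 404020*I*sqrt(16329520246)/33055709 ≈ 266.36 + 1561.9*I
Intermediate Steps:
R(v, t) = 89 + t (R(v, t) = t + 89 = 89 + t)
X = I*sqrt(16329520246)/494 (X = sqrt(-67411 - 245325/(-494)) = sqrt(-67411 - 245325*(-1/494)) = sqrt(-67411 + 245325/494) = sqrt(-33055709/494) = I*sqrt(16329520246)/494 ≈ 258.68*I)
(132*(289 + 276))/R(-616, 191) - 404020/X = (132*(289 + 276))/(89 + 191) - 404020*(-I*sqrt(16329520246)/33055709) = (132*565)/280 - (-404020)*I*sqrt(16329520246)/33055709 = 74580*(1/280) + 404020*I*sqrt(16329520246)/33055709 = 3729/14 + 404020*I*sqrt(16329520246)/33055709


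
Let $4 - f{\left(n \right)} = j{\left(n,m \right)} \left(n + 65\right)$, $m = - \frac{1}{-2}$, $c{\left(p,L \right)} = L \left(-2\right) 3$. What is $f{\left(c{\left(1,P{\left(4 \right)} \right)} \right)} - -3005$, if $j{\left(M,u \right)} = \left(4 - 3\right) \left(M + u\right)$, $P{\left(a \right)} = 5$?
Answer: $\frac{8083}{2} \approx 4041.5$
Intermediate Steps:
$c{\left(p,L \right)} = - 6 L$ ($c{\left(p,L \right)} = - 2 L 3 = - 6 L$)
$m = \frac{1}{2}$ ($m = \left(-1\right) \left(- \frac{1}{2}\right) = \frac{1}{2} \approx 0.5$)
$j{\left(M,u \right)} = M + u$ ($j{\left(M,u \right)} = 1 \left(M + u\right) = M + u$)
$f{\left(n \right)} = 4 - \left(\frac{1}{2} + n\right) \left(65 + n\right)$ ($f{\left(n \right)} = 4 - \left(n + \frac{1}{2}\right) \left(n + 65\right) = 4 - \left(\frac{1}{2} + n\right) \left(65 + n\right)$)
$f{\left(c{\left(1,P{\left(4 \right)} \right)} \right)} - -3005 = \left(- \frac{57}{2} - \left(\left(-6\right) 5\right)^{2} - \frac{131 \left(\left(-6\right) 5\right)}{2}\right) - -3005 = \left(- \frac{57}{2} - \left(-30\right)^{2} - -1965\right) + 3005 = \left(- \frac{57}{2} - 900 + 1965\right) + 3005 = \frac{2073}{2} + 3005 = \frac{8083}{2}$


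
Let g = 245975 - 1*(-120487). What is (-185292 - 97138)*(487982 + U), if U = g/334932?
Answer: -3846723752961415/27911 ≈ -1.3782e+11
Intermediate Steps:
g = 366462 (g = 245975 + 120487 = 366462)
U = 61077/55822 (U = 366462/334932 = 366462*(1/334932) = 61077/55822 ≈ 1.0941)
(-185292 - 97138)*(487982 + U) = (-185292 - 97138)*(487982 + 61077/55822) = -282430*27240192281/55822 = -3846723752961415/27911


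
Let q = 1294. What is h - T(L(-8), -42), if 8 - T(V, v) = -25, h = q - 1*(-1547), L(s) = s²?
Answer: 2808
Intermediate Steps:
h = 2841 (h = 1294 - 1*(-1547) = 1294 + 1547 = 2841)
T(V, v) = 33 (T(V, v) = 8 - 1*(-25) = 8 + 25 = 33)
h - T(L(-8), -42) = 2841 - 1*33 = 2841 - 33 = 2808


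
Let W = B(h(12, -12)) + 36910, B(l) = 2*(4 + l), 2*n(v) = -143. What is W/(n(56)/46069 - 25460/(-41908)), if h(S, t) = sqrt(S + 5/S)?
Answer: 5091149502324/83565737 + 965329826*sqrt(447)/1754880477 ≈ 60936.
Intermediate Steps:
n(v) = -143/2 (n(v) = (1/2)*(-143) = -143/2)
B(l) = 8 + 2*l
W = 36918 + sqrt(447)/3 (W = (8 + 2*sqrt(12 + 5/12)) + 36910 = (8 + 2*sqrt(149/12)) + 36910 = (8 + 2*(sqrt(447)/6)) + 36910 = (8 + sqrt(447)/3) + 36910 = 36918 + sqrt(447)/3 ≈ 36925.)
W/(n(56)/46069 - 25460/(-41908)) = (36918 + sqrt(447)/3)/(-143/2/46069 - 25460/(-41908)) = (36918 + sqrt(447)/3)/(-143/2*1/46069 - 25460*(-1/41908)) = (36918 + sqrt(447)/3)/(-143/92138 + 6365/10477) = (36918 + sqrt(447)/3)/(584960159/965329826) = (36918 + sqrt(447)/3)*(965329826/584960159) = 5091149502324/83565737 + 965329826*sqrt(447)/1754880477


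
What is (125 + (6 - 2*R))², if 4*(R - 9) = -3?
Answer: 52441/4 ≈ 13110.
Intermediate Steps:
R = 33/4 (R = 9 + (¼)*(-3) = 9 - ¾ = 33/4 ≈ 8.2500)
(125 + (6 - 2*R))² = (125 + (6 - 2*33/4))² = (125 + (6 - 33/2))² = (125 - 21/2)² = (229/2)² = 52441/4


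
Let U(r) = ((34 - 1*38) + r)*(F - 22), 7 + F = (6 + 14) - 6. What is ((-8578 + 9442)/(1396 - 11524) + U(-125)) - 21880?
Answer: -4208413/211 ≈ -19945.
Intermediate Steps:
F = 7 (F = -7 + ((6 + 14) - 6) = -7 + (20 - 6) = -7 + 14 = 7)
U(r) = 60 - 15*r (U(r) = ((34 - 1*38) + r)*(7 - 22) = ((34 - 38) + r)*(-15) = (-4 + r)*(-15) = 60 - 15*r)
((-8578 + 9442)/(1396 - 11524) + U(-125)) - 21880 = ((-8578 + 9442)/(1396 - 11524) + (60 - 15*(-125))) - 21880 = (864/(-10128) + (60 + 1875)) - 21880 = (864*(-1/10128) + 1935) - 21880 = (-18/211 + 1935) - 21880 = 408267/211 - 21880 = -4208413/211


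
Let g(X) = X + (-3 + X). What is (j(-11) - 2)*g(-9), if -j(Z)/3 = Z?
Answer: -651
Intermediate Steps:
g(X) = -3 + 2*X
j(Z) = -3*Z
(j(-11) - 2)*g(-9) = (-3*(-11) - 2)*(-3 + 2*(-9)) = (33 - 2)*(-3 - 18) = 31*(-21) = -651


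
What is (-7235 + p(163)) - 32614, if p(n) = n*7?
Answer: -38708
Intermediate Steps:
p(n) = 7*n
(-7235 + p(163)) - 32614 = (-7235 + 7*163) - 32614 = (-7235 + 1141) - 32614 = -6094 - 32614 = -38708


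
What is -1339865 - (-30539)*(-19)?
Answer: -1920106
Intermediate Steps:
-1339865 - (-30539)*(-19) = -1339865 - 1*580241 = -1339865 - 580241 = -1920106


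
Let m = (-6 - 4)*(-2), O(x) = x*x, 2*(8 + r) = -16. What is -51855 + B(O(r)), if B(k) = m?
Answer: -51835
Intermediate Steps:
r = -16 (r = -8 + (1/2)*(-16) = -8 - 8 = -16)
O(x) = x**2
m = 20 (m = -10*(-2) = 20)
B(k) = 20
-51855 + B(O(r)) = -51855 + 20 = -51835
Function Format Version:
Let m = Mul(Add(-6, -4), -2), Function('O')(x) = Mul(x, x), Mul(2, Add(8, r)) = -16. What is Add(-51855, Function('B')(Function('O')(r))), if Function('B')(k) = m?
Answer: -51835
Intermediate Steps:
r = -16 (r = Add(-8, Mul(Rational(1, 2), -16)) = Add(-8, -8) = -16)
Function('O')(x) = Pow(x, 2)
m = 20 (m = Mul(-10, -2) = 20)
Function('B')(k) = 20
Add(-51855, Function('B')(Function('O')(r))) = Add(-51855, 20) = -51835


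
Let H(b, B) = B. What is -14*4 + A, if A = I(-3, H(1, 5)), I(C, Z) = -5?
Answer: -61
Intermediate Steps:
A = -5
-14*4 + A = -14*4 - 5 = -56 - 5 = -61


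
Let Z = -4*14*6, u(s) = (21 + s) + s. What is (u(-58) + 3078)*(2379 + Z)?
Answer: 6094269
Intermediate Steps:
u(s) = 21 + 2*s
Z = -336 (Z = -56*6 = -336)
(u(-58) + 3078)*(2379 + Z) = ((21 + 2*(-58)) + 3078)*(2379 - 336) = ((21 - 116) + 3078)*2043 = (-95 + 3078)*2043 = 2983*2043 = 6094269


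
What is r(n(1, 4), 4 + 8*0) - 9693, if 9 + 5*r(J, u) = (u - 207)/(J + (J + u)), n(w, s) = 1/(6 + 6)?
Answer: -1213068/125 ≈ -9704.5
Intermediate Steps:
n(w, s) = 1/12
r(J, u) = -9/5 + (-207 + u)/(5*(u + 2*J)) (r(J, u) = -9/5 + ((u - 207)/(J + (J + u)))/5 = -9/5 + ((-207 + u)/(u + 2*J))/5 = -9/5 + (-207 + u)/(5*(u + 2*J)))
r(n(1, 4), 4 + 8*0) - 9693 = (-207 - 18*1/12 - 8*(4 + 8*0))/(5*((4 + 8*0) + 2*(1/12))) - 9693 = (-207 - 3/2 - 8*(4 + 0))/(5*((4 + 0) + ⅙)) - 9693 = (-207 - 3/2 - 8*4)/(5*(4 + ⅙)) - 9693 = (-207 - 3/2 - 32)/(5*(25/6)) - 9693 = (⅕)*(6/25)*(-481/2) - 9693 = -1443/125 - 9693 = -1213068/125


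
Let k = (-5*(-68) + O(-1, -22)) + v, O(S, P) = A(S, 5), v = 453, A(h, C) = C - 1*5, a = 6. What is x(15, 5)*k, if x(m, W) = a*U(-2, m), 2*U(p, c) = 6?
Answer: 14274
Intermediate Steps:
U(p, c) = 3 (U(p, c) = (½)*6 = 3)
A(h, C) = -5 + C (A(h, C) = C - 5 = -5 + C)
O(S, P) = 0 (O(S, P) = -5 + 5 = 0)
k = 793 (k = (-5*(-68) + 0) + 453 = (340 + 0) + 453 = 340 + 453 = 793)
x(m, W) = 18 (x(m, W) = 6*3 = 18)
x(15, 5)*k = 18*793 = 14274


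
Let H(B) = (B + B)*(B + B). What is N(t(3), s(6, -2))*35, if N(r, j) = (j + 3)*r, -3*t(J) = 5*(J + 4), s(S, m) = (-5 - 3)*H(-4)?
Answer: 623525/3 ≈ 2.0784e+5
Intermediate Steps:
H(B) = 4*B**2 (H(B) = (2*B)*(2*B) = 4*B**2)
s(S, m) = -512 (s(S, m) = (-5 - 3)*(4*(-4)**2) = -32*16 = -8*64 = -512)
t(J) = -20/3 - 5*J/3 (t(J) = -5*(J + 4)/3 = -5*(4 + J)/3 = -(20 + 5*J)/3 = -20/3 - 5*J/3)
N(r, j) = r*(3 + j) (N(r, j) = (3 + j)*r = r*(3 + j))
N(t(3), s(6, -2))*35 = ((-20/3 - 5/3*3)*(3 - 512))*35 = ((-20/3 - 5)*(-509))*35 = -35/3*(-509)*35 = (17815/3)*35 = 623525/3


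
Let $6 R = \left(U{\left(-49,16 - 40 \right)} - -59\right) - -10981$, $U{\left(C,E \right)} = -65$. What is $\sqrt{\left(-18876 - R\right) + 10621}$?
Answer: $\frac{i \sqrt{363030}}{6} \approx 100.42 i$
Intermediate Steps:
$R = \frac{10975}{6}$ ($R = \frac{\left(-65 - -59\right) - -10981}{6} = \frac{\left(-65 + 59\right) + 10981}{6} = \frac{-6 + 10981}{6} = \frac{1}{6} \cdot 10975 = \frac{10975}{6} \approx 1829.2$)
$\sqrt{\left(-18876 - R\right) + 10621} = \sqrt{\left(-18876 - \frac{10975}{6}\right) + 10621} = \sqrt{- \frac{124231}{6} + 10621} = \sqrt{- \frac{60505}{6}} = \frac{i \sqrt{363030}}{6}$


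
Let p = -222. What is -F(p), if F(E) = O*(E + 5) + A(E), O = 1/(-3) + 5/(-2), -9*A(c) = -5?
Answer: -11077/18 ≈ -615.39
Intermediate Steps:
A(c) = 5/9 (A(c) = -1/9*(-5) = 5/9)
O = -17/6 (O = 1*(-1/3) + 5*(-1/2) = -1/3 - 5/2 = -17/6 ≈ -2.8333)
F(E) = -245/18 - 17*E/6 (F(E) = -17*(E + 5)/6 + 5/9 = -17*(5 + E)/6 + 5/9 = (-85/6 - 17*E/6) + 5/9 = -245/18 - 17*E/6)
-F(p) = -(-245/18 - 17/6*(-222)) = -(-245/18 + 629) = -1*11077/18 = -11077/18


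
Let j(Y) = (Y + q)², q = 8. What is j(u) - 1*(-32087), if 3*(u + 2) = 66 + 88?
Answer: 318367/9 ≈ 35374.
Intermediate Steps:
u = 148/3 (u = -2 + (66 + 88)/3 = -2 + (⅓)*154 = -2 + 154/3 = 148/3 ≈ 49.333)
j(Y) = (8 + Y)² (j(Y) = (Y + 8)² = (8 + Y)²)
j(u) - 1*(-32087) = (8 + 148/3)² - 1*(-32087) = (172/3)² + 32087 = 29584/9 + 32087 = 318367/9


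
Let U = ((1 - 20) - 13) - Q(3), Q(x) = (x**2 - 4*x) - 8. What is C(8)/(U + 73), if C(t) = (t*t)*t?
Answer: 128/13 ≈ 9.8462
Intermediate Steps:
C(t) = t**3 (C(t) = t**2*t = t**3)
Q(x) = -8 + x**2 - 4*x
U = -21 (U = ((1 - 20) - 13) - (-8 + 3**2 - 4*3) = (-19 - 13) - (-8 + 9 - 12) = -32 - 1*(-11) = -32 + 11 = -21)
C(8)/(U + 73) = 8**3/(-21 + 73) = 512/52 = (1/52)*512 = 128/13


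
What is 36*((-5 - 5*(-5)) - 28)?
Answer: -288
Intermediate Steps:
36*((-5 - 5*(-5)) - 28) = 36*((-5 + 25) - 28) = 36*(20 - 28) = 36*(-8) = -288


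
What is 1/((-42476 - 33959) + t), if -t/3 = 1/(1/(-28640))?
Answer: 1/9485 ≈ 0.00010543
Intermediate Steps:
t = 85920 (t = -3/(1/(-28640)) = -3/(-1/28640) = -3*(-28640) = 85920)
1/((-42476 - 33959) + t) = 1/((-42476 - 33959) + 85920) = 1/(-76435 + 85920) = 1/9485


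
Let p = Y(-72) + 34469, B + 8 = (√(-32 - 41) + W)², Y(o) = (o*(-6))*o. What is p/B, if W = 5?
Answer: -47110/2609 - 16825*I*√73/5218 ≈ -18.057 - 27.549*I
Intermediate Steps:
Y(o) = -6*o² (Y(o) = (-6*o)*o = -6*o²)
B = -8 + (5 + I*√73)² (B = -8 + (√(-32 - 41) + 5)² = -8 + (√(-73) + 5)² = -8 + (I*√73 + 5)² = -8 + (5 + I*√73)² ≈ -56.0 + 85.44*I)
p = 3365 (p = -6*(-72)² + 34469 = -6*5184 + 34469 = -31104 + 34469 = 3365)
p/B = 3365/(-56 + 10*I*√73)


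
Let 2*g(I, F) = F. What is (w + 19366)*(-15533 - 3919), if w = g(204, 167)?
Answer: -378331674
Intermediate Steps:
g(I, F) = F/2
w = 167/2 (w = (1/2)*167 = 167/2 ≈ 83.500)
(w + 19366)*(-15533 - 3919) = (167/2 + 19366)*(-15533 - 3919) = (38899/2)*(-19452) = -378331674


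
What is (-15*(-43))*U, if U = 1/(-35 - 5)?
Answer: -129/8 ≈ -16.125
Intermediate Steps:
U = -1/40 (U = 1/(-40) = -1/40 ≈ -0.025000)
(-15*(-43))*U = -15*(-43)*(-1/40) = 645*(-1/40) = -129/8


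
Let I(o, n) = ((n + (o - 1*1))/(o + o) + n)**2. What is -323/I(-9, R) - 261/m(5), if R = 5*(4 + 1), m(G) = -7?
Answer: 5406129/147175 ≈ 36.733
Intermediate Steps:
R = 25 (R = 5*5 = 25)
I(o, n) = (n + (-1 + n + o)/(2*o))**2 (I(o, n) = ((n + (o - 1))/((2*o)) + n)**2 = ((n + (-1 + o))*(1/(2*o)) + n)**2 = ((-1 + n + o)*(1/(2*o)) + n)**2 = ((-1 + n + o)/(2*o) + n)**2 = (n + (-1 + n + o)/(2*o))**2)
-323/I(-9, R) - 261/m(5) = -323*324/(-1 + 25 - 9 + 2*25*(-9))**2 - 261/(-7) = -323*324/(-1 + 25 - 9 - 450)**2 - 261*(-1/7) = -323/((1/4)*(1/81)*(-435)**2) + 261/7 = -323/((1/4)*(1/81)*189225) + 261/7 = -323/21025/36 + 261/7 = -323*36/21025 + 261/7 = -11628/21025 + 261/7 = 5406129/147175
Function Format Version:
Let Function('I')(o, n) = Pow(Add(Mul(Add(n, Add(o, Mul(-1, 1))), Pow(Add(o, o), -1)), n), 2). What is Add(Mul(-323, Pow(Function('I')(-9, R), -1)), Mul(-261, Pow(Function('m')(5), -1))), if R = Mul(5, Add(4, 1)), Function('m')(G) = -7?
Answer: Rational(5406129, 147175) ≈ 36.733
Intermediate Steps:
R = 25 (R = Mul(5, 5) = 25)
Function('I')(o, n) = Pow(Add(n, Mul(Rational(1, 2), Pow(o, -1), Add(-1, n, o))), 2) (Function('I')(o, n) = Pow(Add(Mul(Add(n, Add(o, -1)), Pow(Mul(2, o), -1)), n), 2) = Pow(Add(Mul(Add(n, Add(-1, o)), Mul(Rational(1, 2), Pow(o, -1))), n), 2) = Pow(Add(Mul(Add(-1, n, o), Mul(Rational(1, 2), Pow(o, -1))), n), 2) = Pow(Add(Mul(Rational(1, 2), Pow(o, -1), Add(-1, n, o)), n), 2) = Pow(Add(n, Mul(Rational(1, 2), Pow(o, -1), Add(-1, n, o))), 2))
Add(Mul(-323, Pow(Function('I')(-9, R), -1)), Mul(-261, Pow(Function('m')(5), -1))) = Add(Mul(-323, Pow(Mul(Rational(1, 4), Pow(-9, -2), Pow(Add(-1, 25, -9, Mul(2, 25, -9)), 2)), -1)), Mul(-261, Pow(-7, -1))) = Add(Mul(-323, Pow(Mul(Rational(1, 4), Rational(1, 81), Pow(Add(-1, 25, -9, -450), 2)), -1)), Mul(-261, Rational(-1, 7))) = Add(Mul(-323, Pow(Mul(Rational(1, 4), Rational(1, 81), Pow(-435, 2)), -1)), Rational(261, 7)) = Add(Mul(-323, Pow(Mul(Rational(1, 4), Rational(1, 81), 189225), -1)), Rational(261, 7)) = Add(Mul(-323, Pow(Rational(21025, 36), -1)), Rational(261, 7)) = Add(Mul(-323, Rational(36, 21025)), Rational(261, 7)) = Add(Rational(-11628, 21025), Rational(261, 7)) = Rational(5406129, 147175)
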